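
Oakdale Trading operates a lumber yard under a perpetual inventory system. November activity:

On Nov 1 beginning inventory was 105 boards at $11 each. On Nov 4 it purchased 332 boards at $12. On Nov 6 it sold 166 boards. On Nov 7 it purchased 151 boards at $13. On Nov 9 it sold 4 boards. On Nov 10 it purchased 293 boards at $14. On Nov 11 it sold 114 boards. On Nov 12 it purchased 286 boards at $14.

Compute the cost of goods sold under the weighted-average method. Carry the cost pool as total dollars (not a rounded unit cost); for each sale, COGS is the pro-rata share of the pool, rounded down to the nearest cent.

COGS = $3,476.51

After Nov 1: 105 on hand, pool $1,155.00 (≈ $11.0000 each)
After Nov 4: 437 on hand, pool $5,139.00 (≈ $11.7597 each)
Nov 6, sell 166: 166/437 × $5,139.00 → $1,952.11
After Nov 7: 422 on hand, pool $5,149.89 (≈ $12.2035 each)
Nov 9, sell 4: 4/422 × $5,149.89 → $48.81
After Nov 10: 711 on hand, pool $9,203.08 (≈ $12.9439 each)
Nov 11, sell 114: 114/711 × $9,203.08 → $1,475.59
After Nov 12: 883 on hand, pool $11,731.49 (≈ $13.2859 each)
Total COGS = $1,952.11 + $48.81 + $1,475.59 = $3,476.51
Ending inventory (cost pool remaining) = $11,731.49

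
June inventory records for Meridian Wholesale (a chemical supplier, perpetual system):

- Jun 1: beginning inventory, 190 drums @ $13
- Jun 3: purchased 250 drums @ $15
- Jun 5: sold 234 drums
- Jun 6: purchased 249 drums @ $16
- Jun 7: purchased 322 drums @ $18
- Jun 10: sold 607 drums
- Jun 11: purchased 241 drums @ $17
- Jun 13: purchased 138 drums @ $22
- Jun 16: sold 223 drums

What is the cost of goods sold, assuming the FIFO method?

COGS = $16,901

Jun 5, 234 sold [FIFO — oldest first]: 190 @ $13 + 44 @ $15 = $3,130
Jun 10, 607 sold [FIFO — oldest first]: 206 @ $15 + 249 @ $16 + 152 @ $18 = $9,810
Jun 16, 223 sold [FIFO — oldest first]: 170 @ $18 + 53 @ $17 = $3,961
Total COGS = $3,130 + $9,810 + $3,961 = $16,901
Ending inventory: 188 @ $17 + 138 @ $22 = $6,232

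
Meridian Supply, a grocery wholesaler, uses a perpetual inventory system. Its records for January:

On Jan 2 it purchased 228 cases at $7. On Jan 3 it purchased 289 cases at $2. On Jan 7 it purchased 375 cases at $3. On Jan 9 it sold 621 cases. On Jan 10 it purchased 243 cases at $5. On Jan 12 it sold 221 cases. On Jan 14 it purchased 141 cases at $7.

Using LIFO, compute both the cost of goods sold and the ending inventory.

Jan 9, 621 sold [LIFO — newest first]: 375 @ $3 + 246 @ $2 = $1,617
Jan 12, 221 sold [LIFO — newest first]: 221 @ $5 = $1,105
Total COGS = $1,617 + $1,105 = $2,722
Ending inventory: 228 @ $7 + 43 @ $2 + 22 @ $5 + 141 @ $7 = $2,779

COGS = $2,722; ending inventory = $2,779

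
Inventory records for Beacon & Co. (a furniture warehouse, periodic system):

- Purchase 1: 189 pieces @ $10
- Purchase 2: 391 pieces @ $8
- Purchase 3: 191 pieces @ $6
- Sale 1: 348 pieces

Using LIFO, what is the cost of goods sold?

Sale 1 (348) [LIFO — newest first]: 191 @ $6 + 157 @ $8 = $2,402
Ending inventory: 189 @ $10 + 234 @ $8 = $3,762

COGS = $2,402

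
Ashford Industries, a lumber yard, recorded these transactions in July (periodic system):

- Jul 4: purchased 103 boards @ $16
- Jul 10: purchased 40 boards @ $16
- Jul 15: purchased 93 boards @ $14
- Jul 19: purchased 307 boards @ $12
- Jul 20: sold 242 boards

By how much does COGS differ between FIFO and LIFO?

$758

FIFO COGS: 103 @ $16 + 40 @ $16 + 93 @ $14 + 6 @ $12 = $3,662
LIFO COGS: 242 @ $12 = $2,904
Difference = |$3,662 − $2,904| = $758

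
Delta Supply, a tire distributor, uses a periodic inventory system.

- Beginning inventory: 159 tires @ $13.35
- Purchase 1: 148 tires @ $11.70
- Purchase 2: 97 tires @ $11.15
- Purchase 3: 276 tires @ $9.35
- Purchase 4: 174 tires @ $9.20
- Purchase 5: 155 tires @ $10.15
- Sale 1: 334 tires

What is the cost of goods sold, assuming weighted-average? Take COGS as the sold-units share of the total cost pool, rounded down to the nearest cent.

COGS = $3,538.76

Sale 1, sell 334: 334/1009 × $10,690.45 → $3,538.76
Ending inventory (cost pool remaining) = $7,151.69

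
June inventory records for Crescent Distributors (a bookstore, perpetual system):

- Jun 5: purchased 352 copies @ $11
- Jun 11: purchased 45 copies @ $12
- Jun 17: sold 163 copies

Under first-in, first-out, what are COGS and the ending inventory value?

COGS = $1,793; ending inventory = $2,619

Jun 17, 163 sold [FIFO — oldest first]: 163 @ $11 = $1,793
Ending inventory: 189 @ $11 + 45 @ $12 = $2,619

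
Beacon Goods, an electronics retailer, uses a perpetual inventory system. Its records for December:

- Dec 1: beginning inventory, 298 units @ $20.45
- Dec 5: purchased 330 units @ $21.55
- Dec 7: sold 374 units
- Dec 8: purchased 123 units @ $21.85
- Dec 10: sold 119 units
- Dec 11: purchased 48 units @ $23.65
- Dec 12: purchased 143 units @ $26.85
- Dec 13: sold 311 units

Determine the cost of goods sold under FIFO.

Dec 7, 374 sold [FIFO — oldest first]: 298 @ $20.45 + 76 @ $21.55 = $7,731.90
Dec 10, 119 sold [FIFO — oldest first]: 119 @ $21.55 = $2,564.45
Dec 13, 311 sold [FIFO — oldest first]: 135 @ $21.55 + 123 @ $21.85 + 48 @ $23.65 + 5 @ $26.85 = $6,866.25
Total COGS = $7,731.90 + $2,564.45 + $6,866.25 = $17,162.60
Ending inventory: 138 @ $26.85 = $3,705.30

COGS = $17,162.60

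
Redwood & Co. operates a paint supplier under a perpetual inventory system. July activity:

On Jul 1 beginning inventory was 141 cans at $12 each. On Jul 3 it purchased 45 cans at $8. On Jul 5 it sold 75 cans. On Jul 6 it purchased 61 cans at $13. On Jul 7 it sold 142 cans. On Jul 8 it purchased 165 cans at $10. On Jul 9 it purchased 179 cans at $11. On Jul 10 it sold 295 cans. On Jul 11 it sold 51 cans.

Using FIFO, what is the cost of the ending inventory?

Jul 5, 75 sold [FIFO — oldest first]: 75 @ $12 = $900
Jul 7, 142 sold [FIFO — oldest first]: 66 @ $12 + 45 @ $8 + 31 @ $13 = $1,555
Jul 10, 295 sold [FIFO — oldest first]: 30 @ $13 + 165 @ $10 + 100 @ $11 = $3,140
Jul 11, 51 sold [FIFO — oldest first]: 51 @ $11 = $561
Total COGS = $900 + $1,555 + $3,140 + $561 = $6,156
Ending inventory: 28 @ $11 = $308
Check: goods available $6,464 = COGS $6,156 + ending $308

Ending inventory = $308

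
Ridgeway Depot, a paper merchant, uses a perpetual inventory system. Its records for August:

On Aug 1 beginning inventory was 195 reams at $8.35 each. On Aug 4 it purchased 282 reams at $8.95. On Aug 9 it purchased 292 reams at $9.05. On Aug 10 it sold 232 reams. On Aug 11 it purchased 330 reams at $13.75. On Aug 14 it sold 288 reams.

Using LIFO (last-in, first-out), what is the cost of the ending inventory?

Aug 10, 232 sold [LIFO — newest first]: 232 @ $9.05 = $2,099.60
Aug 14, 288 sold [LIFO — newest first]: 288 @ $13.75 = $3,960.00
Total COGS = $2,099.60 + $3,960.00 = $6,059.60
Ending inventory: 195 @ $8.35 + 282 @ $8.95 + 60 @ $9.05 + 42 @ $13.75 = $5,272.65
Check: goods available $11,332.25 = COGS $6,059.60 + ending $5,272.65

Ending inventory = $5,272.65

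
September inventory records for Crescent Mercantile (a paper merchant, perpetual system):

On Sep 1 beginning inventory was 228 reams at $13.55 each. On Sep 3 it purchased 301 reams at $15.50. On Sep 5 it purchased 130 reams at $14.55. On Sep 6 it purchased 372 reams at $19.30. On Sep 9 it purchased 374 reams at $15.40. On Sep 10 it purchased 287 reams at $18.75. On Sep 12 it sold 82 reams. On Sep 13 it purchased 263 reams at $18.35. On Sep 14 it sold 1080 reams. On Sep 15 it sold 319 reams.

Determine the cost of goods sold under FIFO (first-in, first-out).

Sep 12, 82 sold [FIFO — oldest first]: 82 @ $13.55 = $1,111.10
Sep 14, 1080 sold [FIFO — oldest first]: 146 @ $13.55 + 301 @ $15.50 + 130 @ $14.55 + 372 @ $19.30 + 131 @ $15.40 = $17,732.30
Sep 15, 319 sold [FIFO — oldest first]: 243 @ $15.40 + 76 @ $18.75 = $5,167.20
Total COGS = $1,111.10 + $17,732.30 + $5,167.20 = $24,010.60
Ending inventory: 211 @ $18.75 + 263 @ $18.35 = $8,782.30

COGS = $24,010.60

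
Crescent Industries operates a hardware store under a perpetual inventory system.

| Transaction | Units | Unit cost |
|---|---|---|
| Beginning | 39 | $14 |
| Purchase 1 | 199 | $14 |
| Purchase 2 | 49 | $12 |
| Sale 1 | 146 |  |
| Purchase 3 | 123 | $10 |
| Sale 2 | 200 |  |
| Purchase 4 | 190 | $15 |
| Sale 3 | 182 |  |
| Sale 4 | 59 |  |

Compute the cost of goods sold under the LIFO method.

COGS = $7,818

Sale 1 (146) [LIFO — newest first]: 49 @ $12 + 97 @ $14 = $1,946
Sale 2 (200) [LIFO — newest first]: 123 @ $10 + 77 @ $14 = $2,308
Sale 3 (182) [LIFO — newest first]: 182 @ $15 = $2,730
Sale 4 (59) [LIFO — newest first]: 8 @ $15 + 25 @ $14 + 26 @ $14 = $834
Total COGS = $1,946 + $2,308 + $2,730 + $834 = $7,818
Ending inventory: 13 @ $14 = $182
Check: goods available $8,000 = COGS $7,818 + ending $182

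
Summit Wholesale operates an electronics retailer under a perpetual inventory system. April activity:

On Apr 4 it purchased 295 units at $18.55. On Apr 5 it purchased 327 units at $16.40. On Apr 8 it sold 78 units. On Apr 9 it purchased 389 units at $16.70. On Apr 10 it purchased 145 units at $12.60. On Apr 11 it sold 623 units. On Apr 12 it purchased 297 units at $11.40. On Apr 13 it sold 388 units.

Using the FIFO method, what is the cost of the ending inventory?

Apr 8, 78 sold [FIFO — oldest first]: 78 @ $18.55 = $1,446.90
Apr 11, 623 sold [FIFO — oldest first]: 217 @ $18.55 + 327 @ $16.40 + 79 @ $16.70 = $10,707.45
Apr 13, 388 sold [FIFO — oldest first]: 310 @ $16.70 + 78 @ $12.60 = $6,159.80
Total COGS = $1,446.90 + $10,707.45 + $6,159.80 = $18,314.15
Ending inventory: 67 @ $12.60 + 297 @ $11.40 = $4,230.00

Ending inventory = $4,230.00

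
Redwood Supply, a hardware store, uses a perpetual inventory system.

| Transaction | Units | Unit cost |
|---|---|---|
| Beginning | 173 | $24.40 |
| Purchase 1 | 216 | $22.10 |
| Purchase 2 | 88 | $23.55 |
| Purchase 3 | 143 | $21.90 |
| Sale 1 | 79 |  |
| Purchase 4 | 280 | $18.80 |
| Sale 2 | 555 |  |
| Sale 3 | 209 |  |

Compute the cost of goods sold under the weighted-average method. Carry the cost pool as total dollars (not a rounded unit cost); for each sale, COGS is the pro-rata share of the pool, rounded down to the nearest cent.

COGS = $18,237.24

After Beginning: 173 on hand, pool $4,221.20 (≈ $24.4000 each)
After Purchase 1: 389 on hand, pool $8,994.80 (≈ $23.1229 each)
After Purchase 2: 477 on hand, pool $11,067.20 (≈ $23.2017 each)
After Purchase 3: 620 on hand, pool $14,198.90 (≈ $22.9015 each)
Sale 1, sell 79: 79/620 × $14,198.90 → $1,809.21
After Purchase 4: 821 on hand, pool $17,653.69 (≈ $21.5027 each)
Sale 2, sell 555: 555/821 × $17,653.69 → $11,933.98
Sale 3, sell 209: 209/266 × $5,719.71 → $4,494.05
Total COGS = $1,809.21 + $11,933.98 + $4,494.05 = $18,237.24
Ending inventory (cost pool remaining) = $1,225.66
Check: goods available $19,462.90 = COGS $18,237.24 + ending $1,225.66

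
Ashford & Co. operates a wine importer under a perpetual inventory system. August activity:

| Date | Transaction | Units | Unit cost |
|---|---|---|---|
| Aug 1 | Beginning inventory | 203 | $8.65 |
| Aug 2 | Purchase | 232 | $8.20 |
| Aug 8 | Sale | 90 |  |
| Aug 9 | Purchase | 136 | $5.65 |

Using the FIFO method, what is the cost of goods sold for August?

COGS = $778.50

Aug 8, 90 sold [FIFO — oldest first]: 90 @ $8.65 = $778.50
Ending inventory: 113 @ $8.65 + 232 @ $8.20 + 136 @ $5.65 = $3,648.25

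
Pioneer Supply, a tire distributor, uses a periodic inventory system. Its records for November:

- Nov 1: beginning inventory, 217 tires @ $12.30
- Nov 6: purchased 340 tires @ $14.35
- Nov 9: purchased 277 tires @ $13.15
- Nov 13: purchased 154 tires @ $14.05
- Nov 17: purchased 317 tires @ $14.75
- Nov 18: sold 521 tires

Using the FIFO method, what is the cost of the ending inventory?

Nov 18, 521 sold [FIFO — oldest first]: 217 @ $12.30 + 304 @ $14.35 = $7,031.50
Ending inventory: 36 @ $14.35 + 277 @ $13.15 + 154 @ $14.05 + 317 @ $14.75 = $10,998.60

Ending inventory = $10,998.60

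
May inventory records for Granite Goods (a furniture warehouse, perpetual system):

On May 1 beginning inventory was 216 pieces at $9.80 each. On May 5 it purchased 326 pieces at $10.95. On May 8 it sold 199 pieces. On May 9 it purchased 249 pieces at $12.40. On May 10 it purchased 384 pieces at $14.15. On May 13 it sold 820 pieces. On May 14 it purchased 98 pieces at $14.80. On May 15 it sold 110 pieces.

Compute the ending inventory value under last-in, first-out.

Ending inventory = $1,411.20

May 8, 199 sold [LIFO — newest first]: 199 @ $10.95 = $2,179.05
May 13, 820 sold [LIFO — newest first]: 384 @ $14.15 + 249 @ $12.40 + 127 @ $10.95 + 60 @ $9.80 = $10,499.85
May 15, 110 sold [LIFO — newest first]: 98 @ $14.80 + 12 @ $9.80 = $1,568.00
Total COGS = $2,179.05 + $10,499.85 + $1,568.00 = $14,246.90
Ending inventory: 144 @ $9.80 = $1,411.20
Check: goods available $15,658.10 = COGS $14,246.90 + ending $1,411.20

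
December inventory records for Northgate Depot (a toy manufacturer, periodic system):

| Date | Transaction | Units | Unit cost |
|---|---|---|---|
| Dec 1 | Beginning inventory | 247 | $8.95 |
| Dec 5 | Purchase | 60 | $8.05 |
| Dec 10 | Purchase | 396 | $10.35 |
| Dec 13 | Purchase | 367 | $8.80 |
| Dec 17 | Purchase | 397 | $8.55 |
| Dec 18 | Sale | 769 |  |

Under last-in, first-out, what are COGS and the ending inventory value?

Dec 18, 769 sold [LIFO — newest first]: 397 @ $8.55 + 367 @ $8.80 + 5 @ $10.35 = $6,675.70
Ending inventory: 247 @ $8.95 + 60 @ $8.05 + 391 @ $10.35 = $6,740.50

COGS = $6,675.70; ending inventory = $6,740.50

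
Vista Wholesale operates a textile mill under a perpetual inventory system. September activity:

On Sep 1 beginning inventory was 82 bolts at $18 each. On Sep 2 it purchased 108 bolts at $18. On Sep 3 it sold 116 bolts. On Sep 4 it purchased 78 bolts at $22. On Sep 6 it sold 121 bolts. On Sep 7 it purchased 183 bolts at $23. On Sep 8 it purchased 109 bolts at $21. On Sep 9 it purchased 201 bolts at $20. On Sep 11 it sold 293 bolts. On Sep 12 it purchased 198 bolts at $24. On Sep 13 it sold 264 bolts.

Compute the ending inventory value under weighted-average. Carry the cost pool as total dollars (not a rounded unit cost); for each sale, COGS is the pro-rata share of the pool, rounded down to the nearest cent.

After Sep 1: 82 on hand, pool $1,476.00 (≈ $18.0000 each)
After Sep 2: 190 on hand, pool $3,420.00 (≈ $18.0000 each)
Sep 3, sell 116: 116/190 × $3,420.00 → $2,088.00
After Sep 4: 152 on hand, pool $3,048.00 (≈ $20.0526 each)
Sep 6, sell 121: 121/152 × $3,048.00 → $2,426.36
After Sep 7: 214 on hand, pool $4,830.64 (≈ $22.5731 each)
After Sep 8: 323 on hand, pool $7,119.64 (≈ $22.0422 each)
After Sep 9: 524 on hand, pool $11,139.64 (≈ $21.2589 each)
Sep 11, sell 293: 293/524 × $11,139.64 → $6,228.84
After Sep 12: 429 on hand, pool $9,662.80 (≈ $22.5240 each)
Sep 13, sell 264: 264/429 × $9,662.80 → $5,946.33
Total COGS = $2,088.00 + $2,426.36 + $6,228.84 + $5,946.33 = $16,689.53
Ending inventory (cost pool remaining) = $3,716.47
Check: goods available $20,406.00 = COGS $16,689.53 + ending $3,716.47

Ending inventory = $3,716.47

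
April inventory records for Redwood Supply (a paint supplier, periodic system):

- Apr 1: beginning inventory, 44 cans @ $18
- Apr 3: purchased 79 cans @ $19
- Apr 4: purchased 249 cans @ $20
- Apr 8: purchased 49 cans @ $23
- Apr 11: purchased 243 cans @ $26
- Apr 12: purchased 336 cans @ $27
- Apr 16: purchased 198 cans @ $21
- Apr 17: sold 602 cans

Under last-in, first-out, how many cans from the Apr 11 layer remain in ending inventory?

Apr 17, 602 sold [LIFO — newest first]: 198 @ $21 + 336 @ $27 + 68 @ $26 = $14,998
Ending inventory: 44 @ $18 + 79 @ $19 + 249 @ $20 + 49 @ $23 + 175 @ $26 = $12,950
Check: goods available $27,948 = COGS $14,998 + ending $12,950

175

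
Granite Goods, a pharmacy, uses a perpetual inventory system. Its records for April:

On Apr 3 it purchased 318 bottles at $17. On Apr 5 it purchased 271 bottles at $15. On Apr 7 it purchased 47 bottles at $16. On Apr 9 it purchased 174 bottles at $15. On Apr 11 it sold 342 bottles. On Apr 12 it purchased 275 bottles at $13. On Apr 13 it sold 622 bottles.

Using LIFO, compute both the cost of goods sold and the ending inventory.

Apr 11, 342 sold [LIFO — newest first]: 174 @ $15 + 47 @ $16 + 121 @ $15 = $5,177
Apr 13, 622 sold [LIFO — newest first]: 275 @ $13 + 150 @ $15 + 197 @ $17 = $9,174
Total COGS = $5,177 + $9,174 = $14,351
Ending inventory: 121 @ $17 = $2,057

COGS = $14,351; ending inventory = $2,057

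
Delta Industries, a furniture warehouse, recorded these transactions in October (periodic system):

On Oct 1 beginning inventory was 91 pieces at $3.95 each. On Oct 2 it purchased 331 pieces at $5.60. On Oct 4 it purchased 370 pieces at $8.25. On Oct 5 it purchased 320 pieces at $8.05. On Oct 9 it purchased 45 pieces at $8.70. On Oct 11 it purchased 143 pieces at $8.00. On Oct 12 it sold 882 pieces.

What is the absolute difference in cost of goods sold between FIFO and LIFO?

FIFO COGS: 91 @ $3.95 + 331 @ $5.60 + 370 @ $8.25 + 90 @ $8.05 = $5,990.05
LIFO COGS: 143 @ $8.00 + 45 @ $8.70 + 320 @ $8.05 + 370 @ $8.25 + 4 @ $5.60 = $7,186.40
Difference = |$5,990.05 − $7,186.40| = $1,196.35

$1,196.35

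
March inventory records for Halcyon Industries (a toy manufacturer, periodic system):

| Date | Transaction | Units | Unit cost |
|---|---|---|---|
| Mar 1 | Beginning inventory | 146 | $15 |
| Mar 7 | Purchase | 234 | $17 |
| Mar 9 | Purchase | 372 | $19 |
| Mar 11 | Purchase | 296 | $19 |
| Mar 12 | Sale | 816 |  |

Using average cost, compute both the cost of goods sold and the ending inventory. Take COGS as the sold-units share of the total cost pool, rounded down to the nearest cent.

COGS = $14,684.88; ending inventory = $4,175.12

Mar 12, sell 816: 816/1048 × $18,860.00 → $14,684.88
Ending inventory (cost pool remaining) = $4,175.12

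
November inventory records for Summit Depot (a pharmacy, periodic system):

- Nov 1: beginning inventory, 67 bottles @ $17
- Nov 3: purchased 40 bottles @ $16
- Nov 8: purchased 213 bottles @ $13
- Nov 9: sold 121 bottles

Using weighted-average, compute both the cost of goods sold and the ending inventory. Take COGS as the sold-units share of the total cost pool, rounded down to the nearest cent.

Nov 9, sell 121: 121/320 × $4,548.00 → $1,719.71
Ending inventory (cost pool remaining) = $2,828.29
Check: goods available $4,548.00 = COGS $1,719.71 + ending $2,828.29

COGS = $1,719.71; ending inventory = $2,828.29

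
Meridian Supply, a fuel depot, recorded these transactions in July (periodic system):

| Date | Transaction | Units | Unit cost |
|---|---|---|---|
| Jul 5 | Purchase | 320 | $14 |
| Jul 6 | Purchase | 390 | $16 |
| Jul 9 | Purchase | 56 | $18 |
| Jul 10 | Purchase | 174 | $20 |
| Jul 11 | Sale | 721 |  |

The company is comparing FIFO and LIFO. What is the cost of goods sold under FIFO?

FIFO COGS: 320 @ $14 + 390 @ $16 + 11 @ $18 = $10,918
LIFO COGS: 174 @ $20 + 56 @ $18 + 390 @ $16 + 101 @ $14 = $12,142

COGS = $10,918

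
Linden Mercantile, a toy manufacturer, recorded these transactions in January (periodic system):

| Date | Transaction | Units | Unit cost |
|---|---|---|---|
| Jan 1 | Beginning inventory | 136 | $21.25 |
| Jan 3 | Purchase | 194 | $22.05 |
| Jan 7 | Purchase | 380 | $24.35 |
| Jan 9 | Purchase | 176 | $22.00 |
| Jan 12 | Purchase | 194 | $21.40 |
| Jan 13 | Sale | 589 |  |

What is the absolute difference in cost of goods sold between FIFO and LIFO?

FIFO COGS: 136 @ $21.25 + 194 @ $22.05 + 259 @ $24.35 = $13,474.35
LIFO COGS: 194 @ $21.40 + 176 @ $22.00 + 219 @ $24.35 = $13,356.25
Difference = |$13,474.35 − $13,356.25| = $118.10

$118.10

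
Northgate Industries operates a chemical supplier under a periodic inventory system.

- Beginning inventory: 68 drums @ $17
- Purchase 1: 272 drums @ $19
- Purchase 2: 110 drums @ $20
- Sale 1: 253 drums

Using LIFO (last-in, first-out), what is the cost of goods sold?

COGS = $4,917

Sale 1 (253) [LIFO — newest first]: 110 @ $20 + 143 @ $19 = $4,917
Ending inventory: 68 @ $17 + 129 @ $19 = $3,607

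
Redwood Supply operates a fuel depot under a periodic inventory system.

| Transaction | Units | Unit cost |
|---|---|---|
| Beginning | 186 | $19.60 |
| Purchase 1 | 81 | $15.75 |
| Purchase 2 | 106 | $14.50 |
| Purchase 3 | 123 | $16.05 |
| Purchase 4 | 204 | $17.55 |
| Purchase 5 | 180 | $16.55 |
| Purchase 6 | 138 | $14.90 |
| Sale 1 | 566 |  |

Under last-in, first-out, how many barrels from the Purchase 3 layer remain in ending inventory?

79

Sale 1 (566) [LIFO — newest first]: 138 @ $14.90 + 180 @ $16.55 + 204 @ $17.55 + 44 @ $16.05 = $9,321.60
Ending inventory: 186 @ $19.60 + 81 @ $15.75 + 106 @ $14.50 + 79 @ $16.05 = $7,726.30
Check: goods available $17,047.90 = COGS $9,321.60 + ending $7,726.30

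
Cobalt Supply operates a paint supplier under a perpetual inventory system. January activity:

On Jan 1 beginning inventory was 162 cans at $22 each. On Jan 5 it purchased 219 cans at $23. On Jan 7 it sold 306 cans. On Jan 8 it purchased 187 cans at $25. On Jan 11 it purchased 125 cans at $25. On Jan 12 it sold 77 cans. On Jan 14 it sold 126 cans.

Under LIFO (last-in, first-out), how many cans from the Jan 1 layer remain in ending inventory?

Jan 7, 306 sold [LIFO — newest first]: 219 @ $23 + 87 @ $22 = $6,951
Jan 12, 77 sold [LIFO — newest first]: 77 @ $25 = $1,925
Jan 14, 126 sold [LIFO — newest first]: 48 @ $25 + 78 @ $25 = $3,150
Total COGS = $6,951 + $1,925 + $3,150 = $12,026
Ending inventory: 75 @ $22 + 109 @ $25 = $4,375

75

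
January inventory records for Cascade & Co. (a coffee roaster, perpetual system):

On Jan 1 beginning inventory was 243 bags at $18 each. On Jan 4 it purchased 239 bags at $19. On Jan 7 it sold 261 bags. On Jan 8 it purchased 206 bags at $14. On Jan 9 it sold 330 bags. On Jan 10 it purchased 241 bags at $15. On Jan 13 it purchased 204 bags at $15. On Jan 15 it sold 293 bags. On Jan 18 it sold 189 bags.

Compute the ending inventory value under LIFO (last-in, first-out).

Ending inventory = $1,080

Jan 7, 261 sold [LIFO — newest first]: 239 @ $19 + 22 @ $18 = $4,937
Jan 9, 330 sold [LIFO — newest first]: 206 @ $14 + 124 @ $18 = $5,116
Jan 15, 293 sold [LIFO — newest first]: 204 @ $15 + 89 @ $15 = $4,395
Jan 18, 189 sold [LIFO — newest first]: 152 @ $15 + 37 @ $18 = $2,946
Total COGS = $4,937 + $5,116 + $4,395 + $2,946 = $17,394
Ending inventory: 60 @ $18 = $1,080
Check: goods available $18,474 = COGS $17,394 + ending $1,080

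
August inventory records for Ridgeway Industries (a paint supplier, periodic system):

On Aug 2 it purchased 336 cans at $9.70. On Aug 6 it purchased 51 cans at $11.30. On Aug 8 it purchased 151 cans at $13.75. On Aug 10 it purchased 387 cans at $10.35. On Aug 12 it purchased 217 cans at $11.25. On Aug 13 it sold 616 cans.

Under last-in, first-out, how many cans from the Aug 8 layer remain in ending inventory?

Aug 13, 616 sold [LIFO — newest first]: 217 @ $11.25 + 387 @ $10.35 + 12 @ $13.75 = $6,611.70
Ending inventory: 336 @ $9.70 + 51 @ $11.30 + 139 @ $13.75 = $5,746.75

139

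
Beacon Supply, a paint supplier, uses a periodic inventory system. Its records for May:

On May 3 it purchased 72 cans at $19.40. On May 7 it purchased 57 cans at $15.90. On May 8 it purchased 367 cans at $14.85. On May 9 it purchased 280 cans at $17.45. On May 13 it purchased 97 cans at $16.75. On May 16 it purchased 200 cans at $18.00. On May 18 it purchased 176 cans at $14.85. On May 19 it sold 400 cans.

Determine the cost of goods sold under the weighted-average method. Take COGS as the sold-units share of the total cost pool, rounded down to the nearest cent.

May 19, sell 400: 400/1249 × $20,477.40 → $6,558.01
Ending inventory (cost pool remaining) = $13,919.39
Check: goods available $20,477.40 = COGS $6,558.01 + ending $13,919.39

COGS = $6,558.01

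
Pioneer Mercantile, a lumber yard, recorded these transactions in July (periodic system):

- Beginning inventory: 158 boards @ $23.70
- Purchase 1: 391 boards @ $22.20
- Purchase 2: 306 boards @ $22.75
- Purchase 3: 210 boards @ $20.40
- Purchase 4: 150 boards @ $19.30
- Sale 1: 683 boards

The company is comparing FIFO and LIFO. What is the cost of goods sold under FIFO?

COGS = $15,473.30

FIFO COGS: 158 @ $23.70 + 391 @ $22.20 + 134 @ $22.75 = $15,473.30
LIFO COGS: 150 @ $19.30 + 210 @ $20.40 + 306 @ $22.75 + 17 @ $22.20 = $14,517.90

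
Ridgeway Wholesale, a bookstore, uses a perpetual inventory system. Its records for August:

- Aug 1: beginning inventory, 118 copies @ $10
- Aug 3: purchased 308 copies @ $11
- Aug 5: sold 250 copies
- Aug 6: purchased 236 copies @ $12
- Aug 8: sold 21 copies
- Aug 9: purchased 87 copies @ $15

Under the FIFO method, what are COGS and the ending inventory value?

Aug 5, 250 sold [FIFO — oldest first]: 118 @ $10 + 132 @ $11 = $2,632
Aug 8, 21 sold [FIFO — oldest first]: 21 @ $11 = $231
Total COGS = $2,632 + $231 = $2,863
Ending inventory: 155 @ $11 + 236 @ $12 + 87 @ $15 = $5,842

COGS = $2,863; ending inventory = $5,842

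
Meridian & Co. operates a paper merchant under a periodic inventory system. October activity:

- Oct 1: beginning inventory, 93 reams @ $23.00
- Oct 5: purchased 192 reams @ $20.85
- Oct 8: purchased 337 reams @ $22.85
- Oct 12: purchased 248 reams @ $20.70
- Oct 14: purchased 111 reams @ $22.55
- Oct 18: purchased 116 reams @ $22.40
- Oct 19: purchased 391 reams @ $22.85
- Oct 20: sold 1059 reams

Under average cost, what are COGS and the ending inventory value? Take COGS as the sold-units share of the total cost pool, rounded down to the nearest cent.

COGS = $23,494.46; ending inventory = $9,517.59

Oct 20, sell 1059: 1059/1488 × $33,012.05 → $23,494.46
Ending inventory (cost pool remaining) = $9,517.59
Check: goods available $33,012.05 = COGS $23,494.46 + ending $9,517.59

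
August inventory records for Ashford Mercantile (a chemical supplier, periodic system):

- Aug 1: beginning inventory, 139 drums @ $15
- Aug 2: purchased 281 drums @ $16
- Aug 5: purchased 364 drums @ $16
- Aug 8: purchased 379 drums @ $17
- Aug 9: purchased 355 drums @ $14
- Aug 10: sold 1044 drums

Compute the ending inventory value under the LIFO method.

Aug 10, 1044 sold [LIFO — newest first]: 355 @ $14 + 379 @ $17 + 310 @ $16 = $16,373
Ending inventory: 139 @ $15 + 281 @ $16 + 54 @ $16 = $7,445
Check: goods available $23,818 = COGS $16,373 + ending $7,445

Ending inventory = $7,445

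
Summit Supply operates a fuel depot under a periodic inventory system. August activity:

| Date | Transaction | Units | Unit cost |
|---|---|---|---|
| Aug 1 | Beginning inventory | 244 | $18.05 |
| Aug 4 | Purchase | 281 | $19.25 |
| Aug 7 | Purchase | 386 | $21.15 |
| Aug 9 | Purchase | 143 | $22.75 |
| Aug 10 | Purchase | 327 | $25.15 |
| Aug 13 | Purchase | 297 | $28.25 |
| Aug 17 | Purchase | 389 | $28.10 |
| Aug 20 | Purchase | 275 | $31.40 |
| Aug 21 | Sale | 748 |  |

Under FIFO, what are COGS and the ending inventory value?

COGS = $14,529.90; ending inventory = $42,880.90

Aug 21, 748 sold [FIFO — oldest first]: 244 @ $18.05 + 281 @ $19.25 + 223 @ $21.15 = $14,529.90
Ending inventory: 163 @ $21.15 + 143 @ $22.75 + 327 @ $25.15 + 297 @ $28.25 + 389 @ $28.10 + 275 @ $31.40 = $42,880.90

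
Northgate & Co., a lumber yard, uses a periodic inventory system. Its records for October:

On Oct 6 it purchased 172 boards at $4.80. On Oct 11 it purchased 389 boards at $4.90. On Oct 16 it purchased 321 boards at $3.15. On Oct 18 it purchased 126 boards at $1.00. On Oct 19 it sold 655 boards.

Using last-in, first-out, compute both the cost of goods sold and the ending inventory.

COGS = $2,156.35; ending inventory = $1,712.50

Oct 19, 655 sold [LIFO — newest first]: 126 @ $1.00 + 321 @ $3.15 + 208 @ $4.90 = $2,156.35
Ending inventory: 172 @ $4.80 + 181 @ $4.90 = $1,712.50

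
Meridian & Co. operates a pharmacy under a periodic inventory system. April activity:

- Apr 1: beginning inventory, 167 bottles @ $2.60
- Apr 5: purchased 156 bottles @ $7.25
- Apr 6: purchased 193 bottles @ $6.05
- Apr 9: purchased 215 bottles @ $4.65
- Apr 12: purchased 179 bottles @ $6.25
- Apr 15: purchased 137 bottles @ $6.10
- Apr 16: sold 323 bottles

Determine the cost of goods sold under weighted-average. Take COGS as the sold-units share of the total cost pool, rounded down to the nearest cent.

COGS = $1,754.45

Apr 16, sell 323: 323/1047 × $5,687.05 → $1,754.45
Ending inventory (cost pool remaining) = $3,932.60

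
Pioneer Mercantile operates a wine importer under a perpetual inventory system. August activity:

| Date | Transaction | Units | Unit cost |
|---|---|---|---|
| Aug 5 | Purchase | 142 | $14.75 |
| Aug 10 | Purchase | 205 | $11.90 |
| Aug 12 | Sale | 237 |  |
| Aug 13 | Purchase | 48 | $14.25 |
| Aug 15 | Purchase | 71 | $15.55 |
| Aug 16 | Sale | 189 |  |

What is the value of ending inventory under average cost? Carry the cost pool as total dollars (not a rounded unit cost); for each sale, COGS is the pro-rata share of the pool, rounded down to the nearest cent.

After Aug 5: 142 on hand, pool $2,094.50 (≈ $14.7500 each)
After Aug 10: 347 on hand, pool $4,534.00 (≈ $13.0663 each)
Aug 12, sell 237: 237/347 × $4,534.00 → $3,096.70
After Aug 13: 158 on hand, pool $2,121.30 (≈ $13.4259 each)
After Aug 15: 229 on hand, pool $3,225.35 (≈ $14.0845 each)
Aug 16, sell 189: 189/229 × $3,225.35 → $2,661.97
Total COGS = $3,096.70 + $2,661.97 = $5,758.67
Ending inventory (cost pool remaining) = $563.38

Ending inventory = $563.38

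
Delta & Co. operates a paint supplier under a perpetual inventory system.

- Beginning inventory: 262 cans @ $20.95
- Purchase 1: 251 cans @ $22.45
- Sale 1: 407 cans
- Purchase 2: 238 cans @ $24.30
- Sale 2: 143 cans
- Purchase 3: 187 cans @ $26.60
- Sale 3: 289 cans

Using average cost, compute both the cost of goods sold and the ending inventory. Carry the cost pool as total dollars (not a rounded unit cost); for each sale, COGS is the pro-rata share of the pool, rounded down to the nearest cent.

COGS = $19,407.34; ending inventory = $2,474.11

After Beginning: 262 on hand, pool $5,488.90 (≈ $20.9500 each)
After Purchase 1: 513 on hand, pool $11,123.85 (≈ $21.6839 each)
Sale 1, sell 407: 407/513 × $11,123.85 → $8,825.35
After Purchase 2: 344 on hand, pool $8,081.90 (≈ $23.4939 each)
Sale 2, sell 143: 143/344 × $8,081.90 → $3,359.62
After Purchase 3: 388 on hand, pool $9,696.48 (≈ $24.9909 each)
Sale 3, sell 289: 289/388 × $9,696.48 → $7,222.37
Total COGS = $8,825.35 + $3,359.62 + $7,222.37 = $19,407.34
Ending inventory (cost pool remaining) = $2,474.11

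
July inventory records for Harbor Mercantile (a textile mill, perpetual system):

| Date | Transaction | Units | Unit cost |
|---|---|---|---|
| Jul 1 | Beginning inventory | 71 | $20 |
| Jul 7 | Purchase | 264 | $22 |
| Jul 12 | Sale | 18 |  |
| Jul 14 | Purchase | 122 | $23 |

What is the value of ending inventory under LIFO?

Ending inventory = $9,638

Jul 12, 18 sold [LIFO — newest first]: 18 @ $22 = $396
Ending inventory: 71 @ $20 + 246 @ $22 + 122 @ $23 = $9,638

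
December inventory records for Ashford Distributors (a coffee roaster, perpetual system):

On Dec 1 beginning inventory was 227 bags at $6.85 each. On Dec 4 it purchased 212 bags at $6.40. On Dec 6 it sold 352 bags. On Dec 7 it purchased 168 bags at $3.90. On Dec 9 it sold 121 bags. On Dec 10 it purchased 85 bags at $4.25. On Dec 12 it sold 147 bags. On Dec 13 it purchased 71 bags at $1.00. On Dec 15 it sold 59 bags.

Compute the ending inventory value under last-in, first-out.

Ending inventory = $505.20

Dec 6, 352 sold [LIFO — newest first]: 212 @ $6.40 + 140 @ $6.85 = $2,315.80
Dec 9, 121 sold [LIFO — newest first]: 121 @ $3.90 = $471.90
Dec 12, 147 sold [LIFO — newest first]: 85 @ $4.25 + 47 @ $3.90 + 15 @ $6.85 = $647.30
Dec 15, 59 sold [LIFO — newest first]: 59 @ $1.00 = $59.00
Total COGS = $2,315.80 + $471.90 + $647.30 + $59.00 = $3,494.00
Ending inventory: 72 @ $6.85 + 12 @ $1.00 = $505.20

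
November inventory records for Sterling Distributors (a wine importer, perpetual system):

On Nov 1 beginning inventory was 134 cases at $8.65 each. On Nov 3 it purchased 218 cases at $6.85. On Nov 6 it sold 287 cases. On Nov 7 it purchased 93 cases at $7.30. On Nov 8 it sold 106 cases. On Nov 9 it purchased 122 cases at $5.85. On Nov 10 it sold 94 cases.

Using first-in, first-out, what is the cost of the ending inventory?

Nov 6, 287 sold [FIFO — oldest first]: 134 @ $8.65 + 153 @ $6.85 = $2,207.15
Nov 8, 106 sold [FIFO — oldest first]: 65 @ $6.85 + 41 @ $7.30 = $744.55
Nov 10, 94 sold [FIFO — oldest first]: 52 @ $7.30 + 42 @ $5.85 = $625.30
Total COGS = $2,207.15 + $744.55 + $625.30 = $3,577.00
Ending inventory: 80 @ $5.85 = $468.00

Ending inventory = $468.00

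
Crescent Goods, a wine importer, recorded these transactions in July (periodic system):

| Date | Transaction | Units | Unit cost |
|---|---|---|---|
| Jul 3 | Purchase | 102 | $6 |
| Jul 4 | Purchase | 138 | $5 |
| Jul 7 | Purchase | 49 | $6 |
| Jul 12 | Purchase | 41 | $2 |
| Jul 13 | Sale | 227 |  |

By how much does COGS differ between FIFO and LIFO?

$176

FIFO COGS: 102 @ $6 + 125 @ $5 = $1,237
LIFO COGS: 41 @ $2 + 49 @ $6 + 137 @ $5 = $1,061
Difference = |$1,237 − $1,061| = $176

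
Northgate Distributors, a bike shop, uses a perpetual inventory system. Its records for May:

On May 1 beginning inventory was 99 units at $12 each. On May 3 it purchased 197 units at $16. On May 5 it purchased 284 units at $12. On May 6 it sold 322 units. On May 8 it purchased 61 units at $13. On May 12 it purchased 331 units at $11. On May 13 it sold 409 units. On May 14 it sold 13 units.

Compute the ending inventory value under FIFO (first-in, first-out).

Ending inventory = $2,508

May 6, 322 sold [FIFO — oldest first]: 99 @ $12 + 197 @ $16 + 26 @ $12 = $4,652
May 13, 409 sold [FIFO — oldest first]: 258 @ $12 + 61 @ $13 + 90 @ $11 = $4,879
May 14, 13 sold [FIFO — oldest first]: 13 @ $11 = $143
Total COGS = $4,652 + $4,879 + $143 = $9,674
Ending inventory: 228 @ $11 = $2,508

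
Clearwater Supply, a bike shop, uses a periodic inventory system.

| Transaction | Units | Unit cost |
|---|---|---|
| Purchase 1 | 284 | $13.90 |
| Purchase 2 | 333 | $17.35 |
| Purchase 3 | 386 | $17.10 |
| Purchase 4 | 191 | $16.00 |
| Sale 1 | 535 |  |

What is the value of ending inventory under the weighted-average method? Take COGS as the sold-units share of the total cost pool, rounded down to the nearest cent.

Sale 1, sell 535: 535/1194 × $19,381.75 → $8,684.45
Ending inventory (cost pool remaining) = $10,697.30
Check: goods available $19,381.75 = COGS $8,684.45 + ending $10,697.30

Ending inventory = $10,697.30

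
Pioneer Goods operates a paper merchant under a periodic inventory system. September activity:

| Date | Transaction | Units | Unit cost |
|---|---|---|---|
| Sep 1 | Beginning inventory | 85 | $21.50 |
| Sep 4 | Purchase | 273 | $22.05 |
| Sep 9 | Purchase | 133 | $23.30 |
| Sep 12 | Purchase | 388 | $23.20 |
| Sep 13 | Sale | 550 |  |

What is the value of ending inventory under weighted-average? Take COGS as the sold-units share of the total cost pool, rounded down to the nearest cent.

Sep 13, sell 550: 550/879 × $19,947.65 → $12,481.46
Ending inventory (cost pool remaining) = $7,466.19

Ending inventory = $7,466.19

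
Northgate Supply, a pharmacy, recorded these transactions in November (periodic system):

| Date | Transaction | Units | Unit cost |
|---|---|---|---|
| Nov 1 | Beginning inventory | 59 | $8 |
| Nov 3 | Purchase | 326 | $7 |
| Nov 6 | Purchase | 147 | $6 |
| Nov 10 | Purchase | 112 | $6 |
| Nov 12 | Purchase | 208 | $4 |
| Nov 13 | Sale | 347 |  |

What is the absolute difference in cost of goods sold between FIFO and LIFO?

FIFO COGS: 59 @ $8 + 288 @ $7 = $2,488
LIFO COGS: 208 @ $4 + 112 @ $6 + 27 @ $6 = $1,666
Difference = |$2,488 − $1,666| = $822

$822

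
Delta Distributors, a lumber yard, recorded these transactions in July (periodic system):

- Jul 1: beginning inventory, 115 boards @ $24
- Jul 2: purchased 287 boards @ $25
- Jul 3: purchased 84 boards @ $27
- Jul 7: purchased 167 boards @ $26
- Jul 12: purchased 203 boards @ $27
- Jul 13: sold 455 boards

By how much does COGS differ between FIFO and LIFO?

FIFO COGS: 115 @ $24 + 287 @ $25 + 53 @ $27 = $11,366
LIFO COGS: 203 @ $27 + 167 @ $26 + 84 @ $27 + 1 @ $25 = $12,116
Difference = |$11,366 − $12,116| = $750

$750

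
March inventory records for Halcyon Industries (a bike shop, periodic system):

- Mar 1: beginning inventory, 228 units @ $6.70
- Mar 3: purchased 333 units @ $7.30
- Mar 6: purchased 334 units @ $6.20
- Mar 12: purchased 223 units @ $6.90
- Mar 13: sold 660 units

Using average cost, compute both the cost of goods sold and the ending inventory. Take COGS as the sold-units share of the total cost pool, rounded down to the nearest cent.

Mar 13, sell 660: 660/1118 × $7,568.00 → $4,467.69
Ending inventory (cost pool remaining) = $3,100.31

COGS = $4,467.69; ending inventory = $3,100.31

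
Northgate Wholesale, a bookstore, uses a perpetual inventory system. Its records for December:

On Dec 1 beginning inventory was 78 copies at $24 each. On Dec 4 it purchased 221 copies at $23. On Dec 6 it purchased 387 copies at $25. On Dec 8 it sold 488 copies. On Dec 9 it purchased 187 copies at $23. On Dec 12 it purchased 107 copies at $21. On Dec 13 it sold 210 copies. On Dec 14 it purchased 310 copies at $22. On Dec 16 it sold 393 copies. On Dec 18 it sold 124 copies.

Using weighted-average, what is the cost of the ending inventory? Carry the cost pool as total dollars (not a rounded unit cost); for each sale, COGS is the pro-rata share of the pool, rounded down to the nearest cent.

Ending inventory = $1,688.05

After Dec 1: 78 on hand, pool $1,872.00 (≈ $24.0000 each)
After Dec 4: 299 on hand, pool $6,955.00 (≈ $23.2609 each)
After Dec 6: 686 on hand, pool $16,630.00 (≈ $24.2420 each)
Dec 8, sell 488: 488/686 × $16,630.00 → $11,830.08
After Dec 9: 385 on hand, pool $9,100.92 (≈ $23.6388 each)
After Dec 12: 492 on hand, pool $11,347.92 (≈ $23.0649 each)
Dec 13, sell 210: 210/492 × $11,347.92 → $4,843.62
After Dec 14: 592 on hand, pool $13,324.30 (≈ $22.5073 each)
Dec 16, sell 393: 393/592 × $13,324.30 → $8,845.35
Dec 18, sell 124: 124/199 × $4,478.95 → $2,790.90
Total COGS = $11,830.08 + $4,843.62 + $8,845.35 + $2,790.90 = $28,309.95
Ending inventory (cost pool remaining) = $1,688.05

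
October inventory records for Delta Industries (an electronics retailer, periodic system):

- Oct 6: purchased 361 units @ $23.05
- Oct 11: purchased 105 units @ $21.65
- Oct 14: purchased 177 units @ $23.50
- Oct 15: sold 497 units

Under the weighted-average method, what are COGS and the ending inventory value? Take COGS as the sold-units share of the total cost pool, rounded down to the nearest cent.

COGS = $11,403.79; ending inventory = $3,350.01

Oct 15, sell 497: 497/643 × $14,753.80 → $11,403.79
Ending inventory (cost pool remaining) = $3,350.01
Check: goods available $14,753.80 = COGS $11,403.79 + ending $3,350.01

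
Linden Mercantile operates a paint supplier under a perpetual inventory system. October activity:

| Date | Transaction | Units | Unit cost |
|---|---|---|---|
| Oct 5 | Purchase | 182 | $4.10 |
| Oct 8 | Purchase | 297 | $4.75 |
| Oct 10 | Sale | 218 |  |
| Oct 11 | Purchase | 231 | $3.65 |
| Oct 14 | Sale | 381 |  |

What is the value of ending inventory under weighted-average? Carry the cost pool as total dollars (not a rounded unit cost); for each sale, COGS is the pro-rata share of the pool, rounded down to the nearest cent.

After Oct 5: 182 on hand, pool $746.20 (≈ $4.1000 each)
After Oct 8: 479 on hand, pool $2,156.95 (≈ $4.5030 each)
Oct 10, sell 218: 218/479 × $2,156.95 → $981.65
After Oct 11: 492 on hand, pool $2,018.45 (≈ $4.1025 each)
Oct 14, sell 381: 381/492 × $2,018.45 → $1,563.06
Total COGS = $981.65 + $1,563.06 = $2,544.71
Ending inventory (cost pool remaining) = $455.39

Ending inventory = $455.39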